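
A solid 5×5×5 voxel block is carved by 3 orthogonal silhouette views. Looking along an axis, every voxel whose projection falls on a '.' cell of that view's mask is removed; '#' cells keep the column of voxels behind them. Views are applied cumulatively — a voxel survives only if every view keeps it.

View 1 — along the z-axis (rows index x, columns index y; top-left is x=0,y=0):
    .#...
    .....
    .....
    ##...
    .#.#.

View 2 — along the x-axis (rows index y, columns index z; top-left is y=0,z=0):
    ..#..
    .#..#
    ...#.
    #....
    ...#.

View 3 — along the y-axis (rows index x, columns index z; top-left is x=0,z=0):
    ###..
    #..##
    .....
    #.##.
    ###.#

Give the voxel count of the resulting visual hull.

full grid |V| = 125
carve view 1 (along z, XY-mask fill 5/25): 25 voxels remain
carve view 2 (along x, YZ-mask fill 6/25): 8 voxels remain
carve view 3 (along y, XZ-mask fill 13/25): 5 voxels remain

5 voxels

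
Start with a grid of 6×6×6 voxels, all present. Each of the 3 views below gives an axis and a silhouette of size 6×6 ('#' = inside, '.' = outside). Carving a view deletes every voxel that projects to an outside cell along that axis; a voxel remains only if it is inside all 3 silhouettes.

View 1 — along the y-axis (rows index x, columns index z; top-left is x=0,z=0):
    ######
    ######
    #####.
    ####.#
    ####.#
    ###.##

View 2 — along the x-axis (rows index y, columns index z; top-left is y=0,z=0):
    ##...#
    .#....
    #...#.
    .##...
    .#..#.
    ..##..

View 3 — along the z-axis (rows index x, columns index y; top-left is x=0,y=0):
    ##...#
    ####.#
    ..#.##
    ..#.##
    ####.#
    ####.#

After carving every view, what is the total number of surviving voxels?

start: 6×6×6 = 216 voxels
  1. axis=1 (XZ plane), |mask|=32  ⇒  voxels=192
  2. axis=0 (YZ plane), |mask|=12  ⇒  voxels=66
  3. axis=2 (XY plane), |mask|=24  ⇒  voxels=44

|visual hull| = 44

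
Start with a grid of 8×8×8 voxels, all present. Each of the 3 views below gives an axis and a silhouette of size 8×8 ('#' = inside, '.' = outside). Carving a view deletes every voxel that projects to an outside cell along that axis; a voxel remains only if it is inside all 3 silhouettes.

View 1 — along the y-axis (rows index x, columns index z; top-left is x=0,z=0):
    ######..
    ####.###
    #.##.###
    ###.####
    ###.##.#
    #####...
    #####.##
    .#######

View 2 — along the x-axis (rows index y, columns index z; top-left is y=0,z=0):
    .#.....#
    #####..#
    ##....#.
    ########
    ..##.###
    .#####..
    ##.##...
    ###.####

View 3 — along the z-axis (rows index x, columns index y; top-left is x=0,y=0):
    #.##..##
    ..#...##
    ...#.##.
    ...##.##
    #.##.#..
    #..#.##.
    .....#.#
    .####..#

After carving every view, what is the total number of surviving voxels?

initial block: 8^3 = 512
step 1: project along y, AND mask (51/64) → |grid| = 408
step 2: project along x, AND mask (40/64) → |grid| = 258
step 3: project along z, AND mask (30/64) → |grid| = 125

voxel count = 125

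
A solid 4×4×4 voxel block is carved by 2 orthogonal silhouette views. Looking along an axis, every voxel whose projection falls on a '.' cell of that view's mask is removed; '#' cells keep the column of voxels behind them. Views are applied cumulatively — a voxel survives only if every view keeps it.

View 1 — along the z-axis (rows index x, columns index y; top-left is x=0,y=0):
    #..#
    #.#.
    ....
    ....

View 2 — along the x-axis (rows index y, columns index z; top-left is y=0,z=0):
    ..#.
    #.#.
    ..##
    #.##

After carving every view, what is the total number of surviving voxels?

before carving: 64 voxels (4×4×4)
carve view 1 (along z, XY-mask fill 4/16): 16 voxels remain
carve view 2 (along x, YZ-mask fill 8/16): 7 voxels remain

|visual hull| = 7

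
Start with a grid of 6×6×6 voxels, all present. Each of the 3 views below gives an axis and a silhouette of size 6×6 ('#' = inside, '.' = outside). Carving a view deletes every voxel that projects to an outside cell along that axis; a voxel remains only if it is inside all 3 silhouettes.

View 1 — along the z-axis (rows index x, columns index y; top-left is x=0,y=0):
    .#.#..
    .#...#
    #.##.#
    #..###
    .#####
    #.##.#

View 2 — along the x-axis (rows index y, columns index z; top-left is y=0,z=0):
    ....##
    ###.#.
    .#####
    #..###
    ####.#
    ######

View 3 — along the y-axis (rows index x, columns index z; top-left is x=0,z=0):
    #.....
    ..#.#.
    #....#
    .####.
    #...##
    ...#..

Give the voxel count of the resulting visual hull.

initial block: 6^3 = 216
V1 z: intersect with XY mask (21 set) -- 126 left
V2 x: intersect with YZ mask (26 set) -- 93 left
V3 y: intersect with XZ mask (13 set) -- 37 left

37 voxels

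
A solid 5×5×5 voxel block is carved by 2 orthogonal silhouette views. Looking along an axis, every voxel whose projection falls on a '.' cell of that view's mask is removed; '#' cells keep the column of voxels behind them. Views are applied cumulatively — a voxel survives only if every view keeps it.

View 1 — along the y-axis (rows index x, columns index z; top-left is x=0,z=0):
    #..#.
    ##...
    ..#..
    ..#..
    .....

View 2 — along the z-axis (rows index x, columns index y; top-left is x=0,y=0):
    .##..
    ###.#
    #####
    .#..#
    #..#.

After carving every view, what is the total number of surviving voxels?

19 voxels

initial block: 5^3 = 125
after view 1 [y-axis, 6 of 25 cells solid] → remaining = 30
after view 2 [z-axis, 15 of 25 cells solid] → remaining = 19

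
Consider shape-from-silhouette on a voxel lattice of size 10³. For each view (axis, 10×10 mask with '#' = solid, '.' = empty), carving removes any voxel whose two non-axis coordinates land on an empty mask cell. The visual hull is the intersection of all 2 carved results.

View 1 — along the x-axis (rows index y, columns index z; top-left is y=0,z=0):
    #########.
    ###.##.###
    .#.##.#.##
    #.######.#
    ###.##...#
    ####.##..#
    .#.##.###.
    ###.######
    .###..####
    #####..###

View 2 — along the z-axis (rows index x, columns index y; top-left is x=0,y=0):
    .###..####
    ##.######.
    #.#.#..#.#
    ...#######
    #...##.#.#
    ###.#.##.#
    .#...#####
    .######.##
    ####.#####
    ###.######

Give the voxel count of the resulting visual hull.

full grid |V| = 1000
after view 1 [x-axis, 74 of 100 cells solid] → remaining = 740
after view 2 [z-axis, 71 of 100 cells solid] → remaining = 527

voxel count = 527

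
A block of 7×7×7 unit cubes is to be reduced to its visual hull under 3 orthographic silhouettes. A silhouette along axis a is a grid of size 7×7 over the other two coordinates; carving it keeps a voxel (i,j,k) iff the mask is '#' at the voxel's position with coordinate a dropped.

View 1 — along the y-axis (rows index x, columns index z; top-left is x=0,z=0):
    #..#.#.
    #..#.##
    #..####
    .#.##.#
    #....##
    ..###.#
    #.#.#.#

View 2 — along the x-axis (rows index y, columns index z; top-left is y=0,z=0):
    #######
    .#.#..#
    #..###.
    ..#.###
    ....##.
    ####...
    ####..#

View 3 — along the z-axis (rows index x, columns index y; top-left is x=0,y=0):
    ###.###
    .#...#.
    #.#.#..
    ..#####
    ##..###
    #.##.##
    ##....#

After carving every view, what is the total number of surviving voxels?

initial block: 7^3 = 343
after view 1 [y-axis, 27 of 49 cells solid] → remaining = 189
after view 2 [x-axis, 29 of 49 cells solid] → remaining = 113
after view 3 [z-axis, 29 of 49 cells solid] → remaining = 67

remaining voxels: 67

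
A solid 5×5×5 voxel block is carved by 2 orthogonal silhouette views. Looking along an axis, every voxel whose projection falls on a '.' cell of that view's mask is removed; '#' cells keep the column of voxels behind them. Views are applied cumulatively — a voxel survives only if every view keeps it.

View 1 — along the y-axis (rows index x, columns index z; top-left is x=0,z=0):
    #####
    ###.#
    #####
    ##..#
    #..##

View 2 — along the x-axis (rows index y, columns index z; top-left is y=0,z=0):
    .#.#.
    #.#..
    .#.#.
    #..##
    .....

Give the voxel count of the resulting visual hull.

voxel count = 35

start: 5×5×5 = 125 voxels
after view 1 [y-axis, 20 of 25 cells solid] → remaining = 100
after view 2 [x-axis, 9 of 25 cells solid] → remaining = 35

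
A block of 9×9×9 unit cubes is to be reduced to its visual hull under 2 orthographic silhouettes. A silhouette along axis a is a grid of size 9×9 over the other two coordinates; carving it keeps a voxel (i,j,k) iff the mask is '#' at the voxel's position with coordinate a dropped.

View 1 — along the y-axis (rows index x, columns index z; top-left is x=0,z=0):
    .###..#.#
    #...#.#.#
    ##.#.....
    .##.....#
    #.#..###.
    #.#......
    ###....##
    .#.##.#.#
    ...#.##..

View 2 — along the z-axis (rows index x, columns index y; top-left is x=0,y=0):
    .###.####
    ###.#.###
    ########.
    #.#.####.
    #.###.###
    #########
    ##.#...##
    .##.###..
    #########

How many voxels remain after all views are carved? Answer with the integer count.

full grid |V| = 729
carve view 1 (along y, XZ-mask fill 35/81): 315 voxels remain
carve view 2 (along z, XY-mask fill 63/81): 235 voxels remain

remaining voxels: 235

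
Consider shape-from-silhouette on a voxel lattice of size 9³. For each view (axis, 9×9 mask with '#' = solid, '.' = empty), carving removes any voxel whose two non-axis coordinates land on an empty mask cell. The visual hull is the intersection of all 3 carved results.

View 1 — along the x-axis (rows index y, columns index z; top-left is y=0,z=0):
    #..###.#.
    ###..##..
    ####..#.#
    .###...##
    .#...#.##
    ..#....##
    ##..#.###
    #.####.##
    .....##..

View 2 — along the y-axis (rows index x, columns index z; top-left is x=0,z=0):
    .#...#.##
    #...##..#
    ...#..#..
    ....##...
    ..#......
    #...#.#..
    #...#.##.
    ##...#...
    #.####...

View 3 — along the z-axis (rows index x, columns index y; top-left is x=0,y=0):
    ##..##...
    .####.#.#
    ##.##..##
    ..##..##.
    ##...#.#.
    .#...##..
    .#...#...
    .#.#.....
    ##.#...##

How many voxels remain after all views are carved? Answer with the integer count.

before carving: 729 voxels (9×9×9)
after view 1 [x-axis, 43 of 81 cells solid] → remaining = 387
after view 2 [y-axis, 28 of 81 cells solid] → remaining = 129
after view 3 [z-axis, 36 of 81 cells solid] → remaining = 59

remaining voxels: 59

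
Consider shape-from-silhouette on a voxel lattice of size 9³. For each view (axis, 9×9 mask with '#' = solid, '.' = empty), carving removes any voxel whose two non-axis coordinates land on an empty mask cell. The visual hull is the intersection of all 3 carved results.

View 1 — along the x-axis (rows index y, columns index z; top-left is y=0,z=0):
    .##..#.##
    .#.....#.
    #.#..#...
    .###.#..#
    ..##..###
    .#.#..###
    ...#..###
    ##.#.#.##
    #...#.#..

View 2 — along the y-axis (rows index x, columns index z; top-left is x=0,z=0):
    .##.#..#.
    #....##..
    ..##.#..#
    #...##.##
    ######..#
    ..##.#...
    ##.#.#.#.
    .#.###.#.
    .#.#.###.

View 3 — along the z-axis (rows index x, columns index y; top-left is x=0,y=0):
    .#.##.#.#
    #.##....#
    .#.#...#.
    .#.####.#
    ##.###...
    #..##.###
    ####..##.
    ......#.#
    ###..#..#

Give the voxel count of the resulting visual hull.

voxel count = 89

full grid |V| = 729
carve view 1 (along x, YZ-mask fill 38/81): 342 voxels remain
carve view 2 (along y, XZ-mask fill 41/81): 175 voxels remain
carve view 3 (along z, XY-mask fill 42/81): 89 voxels remain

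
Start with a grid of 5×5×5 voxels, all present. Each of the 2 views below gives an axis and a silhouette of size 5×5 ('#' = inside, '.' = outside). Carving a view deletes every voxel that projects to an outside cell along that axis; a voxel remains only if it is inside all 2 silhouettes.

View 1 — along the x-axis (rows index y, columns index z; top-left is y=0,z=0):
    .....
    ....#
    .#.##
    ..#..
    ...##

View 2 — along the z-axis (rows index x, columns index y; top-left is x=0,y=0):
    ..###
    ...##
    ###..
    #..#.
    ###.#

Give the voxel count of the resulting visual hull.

|visual hull| = 20

before carving: 125 voxels (5×5×5)
step 1: project along x, AND mask (7/25) → |grid| = 35
step 2: project along z, AND mask (14/25) → |grid| = 20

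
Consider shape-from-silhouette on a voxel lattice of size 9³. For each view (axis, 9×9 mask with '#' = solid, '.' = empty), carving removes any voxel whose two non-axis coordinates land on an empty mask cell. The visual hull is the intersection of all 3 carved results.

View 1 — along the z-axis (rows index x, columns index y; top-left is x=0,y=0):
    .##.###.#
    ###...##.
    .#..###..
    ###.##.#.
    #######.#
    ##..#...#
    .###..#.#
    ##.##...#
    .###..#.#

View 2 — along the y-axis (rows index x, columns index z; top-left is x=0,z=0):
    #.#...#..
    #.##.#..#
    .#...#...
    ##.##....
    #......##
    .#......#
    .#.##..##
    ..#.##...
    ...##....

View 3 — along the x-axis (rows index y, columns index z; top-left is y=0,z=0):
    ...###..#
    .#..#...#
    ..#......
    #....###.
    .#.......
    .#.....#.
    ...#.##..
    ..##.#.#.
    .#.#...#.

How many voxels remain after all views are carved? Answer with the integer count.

full grid |V| = 729
step 1: project along z, AND mask (48/81) → |grid| = 432
step 2: project along y, AND mask (29/81) → |grid| = 157
step 3: project along x, AND mask (25/81) → |grid| = 49

remaining voxels: 49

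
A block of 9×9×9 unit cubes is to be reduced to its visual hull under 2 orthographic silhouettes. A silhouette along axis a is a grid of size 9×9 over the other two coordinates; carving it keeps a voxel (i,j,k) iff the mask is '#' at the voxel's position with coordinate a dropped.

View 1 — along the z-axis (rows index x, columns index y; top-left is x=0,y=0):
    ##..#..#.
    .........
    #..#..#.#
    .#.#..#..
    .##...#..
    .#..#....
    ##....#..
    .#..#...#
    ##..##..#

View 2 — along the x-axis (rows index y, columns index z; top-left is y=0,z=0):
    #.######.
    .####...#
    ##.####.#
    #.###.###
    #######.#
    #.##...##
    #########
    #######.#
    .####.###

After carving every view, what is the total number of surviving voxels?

full grid |V| = 729
  1. axis=2 (XY plane), |mask|=27  ⇒  voxels=243
  2. axis=0 (YZ plane), |mask|=63  ⇒  voxels=186

186 voxels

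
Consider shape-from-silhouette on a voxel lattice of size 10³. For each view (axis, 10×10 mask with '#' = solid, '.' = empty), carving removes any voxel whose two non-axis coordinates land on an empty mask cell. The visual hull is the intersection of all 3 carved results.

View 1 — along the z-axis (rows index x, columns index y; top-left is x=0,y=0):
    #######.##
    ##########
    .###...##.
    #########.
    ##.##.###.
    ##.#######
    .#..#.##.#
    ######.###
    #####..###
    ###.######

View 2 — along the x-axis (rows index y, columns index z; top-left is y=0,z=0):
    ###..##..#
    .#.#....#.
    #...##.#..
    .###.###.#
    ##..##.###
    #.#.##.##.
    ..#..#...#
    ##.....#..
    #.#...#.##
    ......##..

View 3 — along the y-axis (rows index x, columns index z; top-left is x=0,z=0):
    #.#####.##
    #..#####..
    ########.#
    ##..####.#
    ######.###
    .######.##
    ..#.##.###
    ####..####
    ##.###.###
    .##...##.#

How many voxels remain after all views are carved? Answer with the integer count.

initial block: 10^3 = 1000
after view 1 [z-axis, 80 of 100 cells solid] → remaining = 800
after view 2 [x-axis, 46 of 100 cells solid] → remaining = 368
after view 3 [y-axis, 74 of 100 cells solid] → remaining = 273

remaining voxels: 273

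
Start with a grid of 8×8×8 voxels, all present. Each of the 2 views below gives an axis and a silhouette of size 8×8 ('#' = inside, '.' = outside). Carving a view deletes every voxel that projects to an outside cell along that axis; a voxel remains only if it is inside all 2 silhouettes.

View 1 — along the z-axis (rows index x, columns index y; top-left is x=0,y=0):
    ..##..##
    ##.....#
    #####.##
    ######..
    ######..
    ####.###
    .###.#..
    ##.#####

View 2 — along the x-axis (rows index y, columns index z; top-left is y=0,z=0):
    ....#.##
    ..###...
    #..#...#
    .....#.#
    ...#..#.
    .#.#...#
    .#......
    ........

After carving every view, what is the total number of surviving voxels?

start: 8×8×8 = 512 voxels
step 1: project along z, AND mask (44/64) → |grid| = 352
step 2: project along x, AND mask (17/64) → |grid| = 98

98 voxels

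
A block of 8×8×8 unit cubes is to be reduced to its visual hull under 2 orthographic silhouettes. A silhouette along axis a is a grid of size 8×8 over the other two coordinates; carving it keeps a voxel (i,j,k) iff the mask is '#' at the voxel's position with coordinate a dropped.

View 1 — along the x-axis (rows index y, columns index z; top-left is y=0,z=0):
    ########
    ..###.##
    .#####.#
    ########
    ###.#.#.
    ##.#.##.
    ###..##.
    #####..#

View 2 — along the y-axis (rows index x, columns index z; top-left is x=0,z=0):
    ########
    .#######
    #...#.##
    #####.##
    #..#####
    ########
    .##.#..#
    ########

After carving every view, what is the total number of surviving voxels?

before carving: 512 voxels (8×8×8)
step 1: project along x, AND mask (48/64) → |grid| = 384
step 2: project along y, AND mask (52/64) → |grid| = 311

remaining voxels: 311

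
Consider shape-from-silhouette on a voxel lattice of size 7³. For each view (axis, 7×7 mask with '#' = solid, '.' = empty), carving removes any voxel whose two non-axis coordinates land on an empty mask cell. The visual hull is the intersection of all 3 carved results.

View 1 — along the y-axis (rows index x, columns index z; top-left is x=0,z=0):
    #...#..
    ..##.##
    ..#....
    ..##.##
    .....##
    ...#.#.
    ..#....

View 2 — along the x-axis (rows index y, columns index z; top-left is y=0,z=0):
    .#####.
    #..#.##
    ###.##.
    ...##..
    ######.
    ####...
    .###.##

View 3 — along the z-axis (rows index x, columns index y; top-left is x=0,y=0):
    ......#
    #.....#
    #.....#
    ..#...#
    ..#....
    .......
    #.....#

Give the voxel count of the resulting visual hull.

initial block: 7^3 = 343
carve view 1 (along y, XZ-mask fill 16/49): 112 voxels remain
carve view 2 (along x, YZ-mask fill 31/49): 72 voxels remain
carve view 3 (along z, XY-mask fill 10/49): 18 voxels remain

remaining voxels: 18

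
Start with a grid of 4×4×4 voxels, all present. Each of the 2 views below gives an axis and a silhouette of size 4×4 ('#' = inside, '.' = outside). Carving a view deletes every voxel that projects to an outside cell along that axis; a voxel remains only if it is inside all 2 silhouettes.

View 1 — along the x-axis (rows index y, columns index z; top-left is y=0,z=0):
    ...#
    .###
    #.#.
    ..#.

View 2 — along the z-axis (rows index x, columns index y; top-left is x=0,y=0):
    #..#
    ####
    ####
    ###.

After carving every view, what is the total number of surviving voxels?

start: 4×4×4 = 64 voxels
after view 1 [x-axis, 7 of 16 cells solid] → remaining = 28
after view 2 [z-axis, 13 of 16 cells solid] → remaining = 22

22 voxels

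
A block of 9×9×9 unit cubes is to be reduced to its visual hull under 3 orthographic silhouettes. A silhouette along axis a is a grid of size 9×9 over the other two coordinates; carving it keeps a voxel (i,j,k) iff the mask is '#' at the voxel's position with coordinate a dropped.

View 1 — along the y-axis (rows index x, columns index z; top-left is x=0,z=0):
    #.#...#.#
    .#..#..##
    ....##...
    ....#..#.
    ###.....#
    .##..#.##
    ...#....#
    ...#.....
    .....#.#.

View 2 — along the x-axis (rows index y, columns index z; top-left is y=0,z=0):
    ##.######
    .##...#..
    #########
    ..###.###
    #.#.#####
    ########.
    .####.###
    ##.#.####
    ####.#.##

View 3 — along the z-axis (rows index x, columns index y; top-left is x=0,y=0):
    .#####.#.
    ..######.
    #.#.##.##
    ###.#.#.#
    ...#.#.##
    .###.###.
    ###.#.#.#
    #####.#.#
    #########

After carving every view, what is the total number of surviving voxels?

|visual hull| = 120

start: 9×9×9 = 729 voxels
[1] y-view keeps 26 columns → grid now 234
[2] x-view keeps 62 columns → grid now 179
[3] z-view keeps 56 columns → grid now 120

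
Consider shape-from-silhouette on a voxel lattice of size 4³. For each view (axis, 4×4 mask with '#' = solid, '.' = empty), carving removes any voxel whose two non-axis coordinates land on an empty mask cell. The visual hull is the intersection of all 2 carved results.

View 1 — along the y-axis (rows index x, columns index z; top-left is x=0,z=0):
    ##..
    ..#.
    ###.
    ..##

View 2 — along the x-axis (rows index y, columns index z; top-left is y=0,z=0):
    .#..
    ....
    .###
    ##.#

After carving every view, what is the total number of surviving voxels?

|visual hull| = 13

start: 4×4×4 = 64 voxels
  1. axis=1 (XZ plane), |mask|=8  ⇒  voxels=32
  2. axis=0 (YZ plane), |mask|=7  ⇒  voxels=13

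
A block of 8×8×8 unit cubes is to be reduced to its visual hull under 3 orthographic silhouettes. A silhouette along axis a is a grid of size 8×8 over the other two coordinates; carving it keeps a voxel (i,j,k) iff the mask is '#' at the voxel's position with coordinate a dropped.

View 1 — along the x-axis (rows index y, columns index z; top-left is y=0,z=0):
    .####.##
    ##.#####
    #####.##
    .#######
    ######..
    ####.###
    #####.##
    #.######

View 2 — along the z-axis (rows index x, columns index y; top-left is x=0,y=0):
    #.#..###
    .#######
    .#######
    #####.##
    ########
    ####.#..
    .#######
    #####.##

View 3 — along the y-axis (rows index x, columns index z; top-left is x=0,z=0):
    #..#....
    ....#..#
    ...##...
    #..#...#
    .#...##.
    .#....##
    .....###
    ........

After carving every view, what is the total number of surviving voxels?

103 voxels

initial block: 8^3 = 512
  1. axis=0 (YZ plane), |mask|=54  ⇒  voxels=432
  2. axis=2 (XY plane), |mask|=53  ⇒  voxels=360
  3. axis=1 (XZ plane), |mask|=18  ⇒  voxels=103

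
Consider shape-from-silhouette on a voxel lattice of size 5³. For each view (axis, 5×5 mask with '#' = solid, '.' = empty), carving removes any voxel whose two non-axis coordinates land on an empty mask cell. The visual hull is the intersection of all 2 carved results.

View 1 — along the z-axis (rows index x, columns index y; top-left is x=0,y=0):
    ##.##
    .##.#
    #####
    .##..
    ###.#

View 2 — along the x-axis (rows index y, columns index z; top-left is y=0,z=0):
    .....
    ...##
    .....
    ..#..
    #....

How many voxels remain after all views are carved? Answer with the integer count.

full grid |V| = 125
after view 1 [z-axis, 18 of 25 cells solid] → remaining = 90
after view 2 [x-axis, 4 of 25 cells solid] → remaining = 16

remaining voxels: 16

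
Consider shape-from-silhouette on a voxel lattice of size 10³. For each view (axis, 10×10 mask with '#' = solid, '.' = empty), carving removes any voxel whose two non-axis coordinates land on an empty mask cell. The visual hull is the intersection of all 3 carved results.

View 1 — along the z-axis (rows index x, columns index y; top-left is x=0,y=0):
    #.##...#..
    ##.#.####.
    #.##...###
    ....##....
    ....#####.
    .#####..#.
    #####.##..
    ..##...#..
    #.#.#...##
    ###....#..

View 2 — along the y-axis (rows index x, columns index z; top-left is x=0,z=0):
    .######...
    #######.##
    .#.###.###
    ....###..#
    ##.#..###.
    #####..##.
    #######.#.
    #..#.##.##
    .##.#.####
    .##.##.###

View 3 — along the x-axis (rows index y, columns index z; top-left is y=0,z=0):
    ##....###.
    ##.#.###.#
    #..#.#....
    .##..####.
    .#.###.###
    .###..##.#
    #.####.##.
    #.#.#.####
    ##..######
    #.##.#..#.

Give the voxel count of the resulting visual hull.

before carving: 1000 voxels (10×10×10)
step 1: project along z, AND mask (49/100) → |grid| = 490
step 2: project along y, AND mask (67/100) → |grid| = 346
step 3: project along x, AND mask (61/100) → |grid| = 195

195 voxels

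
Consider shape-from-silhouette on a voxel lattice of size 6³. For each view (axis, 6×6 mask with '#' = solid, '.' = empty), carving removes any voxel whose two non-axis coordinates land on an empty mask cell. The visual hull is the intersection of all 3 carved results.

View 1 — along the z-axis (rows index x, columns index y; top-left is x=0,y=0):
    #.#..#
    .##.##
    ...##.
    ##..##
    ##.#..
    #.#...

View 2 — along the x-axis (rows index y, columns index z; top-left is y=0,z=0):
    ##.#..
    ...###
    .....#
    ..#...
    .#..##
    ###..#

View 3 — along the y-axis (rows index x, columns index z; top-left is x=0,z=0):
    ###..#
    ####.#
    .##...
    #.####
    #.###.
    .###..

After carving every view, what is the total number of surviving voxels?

35 voxels

before carving: 216 voxels (6×6×6)
V1 z: intersect with XY mask (18 set) -- 108 left
V2 x: intersect with YZ mask (15 set) -- 47 left
V3 y: intersect with XZ mask (23 set) -- 35 left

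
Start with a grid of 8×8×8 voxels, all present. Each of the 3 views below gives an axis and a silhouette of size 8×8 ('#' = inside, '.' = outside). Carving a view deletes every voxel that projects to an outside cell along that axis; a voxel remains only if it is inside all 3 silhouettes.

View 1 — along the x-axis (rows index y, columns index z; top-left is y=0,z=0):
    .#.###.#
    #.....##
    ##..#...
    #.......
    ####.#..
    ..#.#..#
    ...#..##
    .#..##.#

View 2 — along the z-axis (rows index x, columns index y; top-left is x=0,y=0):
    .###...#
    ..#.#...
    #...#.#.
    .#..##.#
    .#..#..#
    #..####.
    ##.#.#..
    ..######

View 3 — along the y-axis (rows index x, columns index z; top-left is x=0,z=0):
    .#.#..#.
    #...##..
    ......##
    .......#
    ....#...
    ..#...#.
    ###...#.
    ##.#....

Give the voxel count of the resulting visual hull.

full grid |V| = 512
V1 x: intersect with YZ mask (27 set) -- 216 left
V2 z: intersect with XY mask (31 set) -- 107 left
V3 y: intersect with XZ mask (19 set) -- 30 left

|visual hull| = 30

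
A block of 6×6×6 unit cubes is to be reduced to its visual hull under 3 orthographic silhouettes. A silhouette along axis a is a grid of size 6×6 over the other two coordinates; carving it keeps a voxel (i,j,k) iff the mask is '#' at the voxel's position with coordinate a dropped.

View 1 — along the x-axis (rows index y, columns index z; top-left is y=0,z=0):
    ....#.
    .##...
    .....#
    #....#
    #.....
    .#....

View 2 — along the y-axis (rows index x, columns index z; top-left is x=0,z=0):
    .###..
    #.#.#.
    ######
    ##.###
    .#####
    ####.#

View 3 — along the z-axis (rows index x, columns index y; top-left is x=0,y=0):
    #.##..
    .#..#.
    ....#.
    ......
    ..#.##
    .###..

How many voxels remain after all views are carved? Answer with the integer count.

|visual hull| = 10

start: 6×6×6 = 216 voxels
step 1: project along x, AND mask (8/36) → |grid| = 48
step 2: project along y, AND mask (27/36) → |grid| = 35
step 3: project along z, AND mask (12/36) → |grid| = 10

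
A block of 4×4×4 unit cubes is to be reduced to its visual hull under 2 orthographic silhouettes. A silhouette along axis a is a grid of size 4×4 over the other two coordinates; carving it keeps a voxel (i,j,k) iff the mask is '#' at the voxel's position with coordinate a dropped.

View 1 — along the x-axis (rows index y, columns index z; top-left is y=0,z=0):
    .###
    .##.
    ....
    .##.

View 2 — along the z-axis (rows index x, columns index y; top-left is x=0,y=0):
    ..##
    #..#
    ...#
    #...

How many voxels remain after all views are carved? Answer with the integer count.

start: 4×4×4 = 64 voxels
carve view 1 (along x, YZ-mask fill 7/16): 28 voxels remain
carve view 2 (along z, XY-mask fill 6/16): 12 voxels remain

voxel count = 12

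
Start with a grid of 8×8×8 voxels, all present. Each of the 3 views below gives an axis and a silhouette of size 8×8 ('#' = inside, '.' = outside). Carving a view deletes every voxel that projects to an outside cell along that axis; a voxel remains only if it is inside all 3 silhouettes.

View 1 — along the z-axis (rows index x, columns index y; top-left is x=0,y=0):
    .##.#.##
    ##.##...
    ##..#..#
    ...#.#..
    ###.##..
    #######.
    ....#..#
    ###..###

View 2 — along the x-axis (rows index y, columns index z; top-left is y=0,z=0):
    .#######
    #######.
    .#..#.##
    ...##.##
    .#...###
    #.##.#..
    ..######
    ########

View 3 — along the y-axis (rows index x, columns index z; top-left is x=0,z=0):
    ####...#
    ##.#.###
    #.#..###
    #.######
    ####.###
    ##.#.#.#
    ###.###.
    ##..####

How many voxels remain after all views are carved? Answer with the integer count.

136 voxels

full grid |V| = 512
V1 z: intersect with XY mask (35 set) -- 280 left
V2 x: intersect with YZ mask (44 set) -- 195 left
V3 y: intersect with XZ mask (47 set) -- 136 left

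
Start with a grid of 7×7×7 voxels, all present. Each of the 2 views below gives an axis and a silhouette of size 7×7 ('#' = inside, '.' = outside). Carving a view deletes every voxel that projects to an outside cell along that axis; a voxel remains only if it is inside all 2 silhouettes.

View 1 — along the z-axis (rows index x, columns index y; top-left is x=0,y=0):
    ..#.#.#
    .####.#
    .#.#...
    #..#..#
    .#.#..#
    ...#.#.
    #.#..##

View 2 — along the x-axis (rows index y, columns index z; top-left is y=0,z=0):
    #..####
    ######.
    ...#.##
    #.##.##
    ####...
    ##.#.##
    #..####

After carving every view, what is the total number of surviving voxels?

full grid |V| = 343
[1] z-view keeps 22 columns → grid now 154
[2] x-view keeps 33 columns → grid now 105

105 voxels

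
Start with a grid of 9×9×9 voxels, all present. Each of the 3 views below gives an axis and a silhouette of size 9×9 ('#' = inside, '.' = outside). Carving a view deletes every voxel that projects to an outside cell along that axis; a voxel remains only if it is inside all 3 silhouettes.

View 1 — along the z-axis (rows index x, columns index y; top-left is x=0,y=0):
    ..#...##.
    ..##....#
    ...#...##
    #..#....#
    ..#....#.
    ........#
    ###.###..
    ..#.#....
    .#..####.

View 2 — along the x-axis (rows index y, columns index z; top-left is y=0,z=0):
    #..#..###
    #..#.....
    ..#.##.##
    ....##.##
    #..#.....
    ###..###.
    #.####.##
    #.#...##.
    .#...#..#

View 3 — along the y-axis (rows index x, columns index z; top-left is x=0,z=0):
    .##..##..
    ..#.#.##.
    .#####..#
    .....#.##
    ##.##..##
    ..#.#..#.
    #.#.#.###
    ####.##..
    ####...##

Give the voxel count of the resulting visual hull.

full grid |V| = 729
step 1: project along z, AND mask (28/81) → |grid| = 252
step 2: project along x, AND mask (38/81) → |grid| = 118
step 3: project along y, AND mask (44/81) → |grid| = 69

|visual hull| = 69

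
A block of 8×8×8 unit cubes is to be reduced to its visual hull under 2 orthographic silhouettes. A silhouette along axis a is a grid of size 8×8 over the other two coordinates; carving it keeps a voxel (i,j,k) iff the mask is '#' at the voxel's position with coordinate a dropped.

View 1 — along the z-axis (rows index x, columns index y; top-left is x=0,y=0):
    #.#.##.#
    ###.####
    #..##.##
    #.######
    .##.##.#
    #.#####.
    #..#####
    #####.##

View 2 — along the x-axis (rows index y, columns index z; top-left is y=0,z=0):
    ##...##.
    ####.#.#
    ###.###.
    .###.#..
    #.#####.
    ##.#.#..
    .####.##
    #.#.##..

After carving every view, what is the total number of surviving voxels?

full grid |V| = 512
[1] z-view keeps 48 columns → grid now 384
[2] x-view keeps 40 columns → grid now 238

238 voxels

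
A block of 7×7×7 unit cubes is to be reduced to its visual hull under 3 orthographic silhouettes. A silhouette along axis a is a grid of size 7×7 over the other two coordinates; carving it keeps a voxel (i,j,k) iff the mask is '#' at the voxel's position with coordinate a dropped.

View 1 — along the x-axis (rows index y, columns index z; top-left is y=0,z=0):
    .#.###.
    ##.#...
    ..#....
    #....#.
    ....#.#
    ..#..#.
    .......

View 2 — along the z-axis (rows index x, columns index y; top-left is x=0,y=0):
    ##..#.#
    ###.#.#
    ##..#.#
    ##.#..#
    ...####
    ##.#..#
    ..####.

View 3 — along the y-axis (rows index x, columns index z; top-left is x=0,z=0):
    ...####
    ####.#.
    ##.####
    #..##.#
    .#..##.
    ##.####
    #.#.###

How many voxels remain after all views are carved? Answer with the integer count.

voxel count = 46

before carving: 343 voxels (7×7×7)
carve view 1 (along x, YZ-mask fill 14/49): 98 voxels remain
carve view 2 (along z, XY-mask fill 29/49): 59 voxels remain
carve view 3 (along y, XZ-mask fill 33/49): 46 voxels remain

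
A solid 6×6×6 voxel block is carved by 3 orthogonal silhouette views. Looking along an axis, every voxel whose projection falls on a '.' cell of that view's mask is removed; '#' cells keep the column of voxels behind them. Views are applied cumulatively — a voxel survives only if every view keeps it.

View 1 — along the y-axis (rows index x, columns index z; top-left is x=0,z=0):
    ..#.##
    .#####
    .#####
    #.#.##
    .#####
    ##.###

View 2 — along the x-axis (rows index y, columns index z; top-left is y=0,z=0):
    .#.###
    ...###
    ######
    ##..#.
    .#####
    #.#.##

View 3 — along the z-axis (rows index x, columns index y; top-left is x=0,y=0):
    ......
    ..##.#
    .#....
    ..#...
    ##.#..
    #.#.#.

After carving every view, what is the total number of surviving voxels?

39 voxels

before carving: 216 voxels (6×6×6)
step 1: project along y, AND mask (27/36) → |grid| = 162
step 2: project along x, AND mask (25/36) → |grid| = 119
step 3: project along z, AND mask (11/36) → |grid| = 39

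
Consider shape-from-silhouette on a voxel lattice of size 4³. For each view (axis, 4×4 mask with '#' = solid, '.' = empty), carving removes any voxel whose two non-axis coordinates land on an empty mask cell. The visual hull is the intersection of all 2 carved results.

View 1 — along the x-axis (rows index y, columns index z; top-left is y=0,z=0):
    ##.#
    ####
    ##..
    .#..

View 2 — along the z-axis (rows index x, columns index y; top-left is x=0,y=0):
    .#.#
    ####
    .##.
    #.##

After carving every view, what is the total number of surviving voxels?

initial block: 4^3 = 64
V1 x: intersect with YZ mask (10 set) -- 40 left
V2 z: intersect with XY mask (11 set) -- 27 left

|visual hull| = 27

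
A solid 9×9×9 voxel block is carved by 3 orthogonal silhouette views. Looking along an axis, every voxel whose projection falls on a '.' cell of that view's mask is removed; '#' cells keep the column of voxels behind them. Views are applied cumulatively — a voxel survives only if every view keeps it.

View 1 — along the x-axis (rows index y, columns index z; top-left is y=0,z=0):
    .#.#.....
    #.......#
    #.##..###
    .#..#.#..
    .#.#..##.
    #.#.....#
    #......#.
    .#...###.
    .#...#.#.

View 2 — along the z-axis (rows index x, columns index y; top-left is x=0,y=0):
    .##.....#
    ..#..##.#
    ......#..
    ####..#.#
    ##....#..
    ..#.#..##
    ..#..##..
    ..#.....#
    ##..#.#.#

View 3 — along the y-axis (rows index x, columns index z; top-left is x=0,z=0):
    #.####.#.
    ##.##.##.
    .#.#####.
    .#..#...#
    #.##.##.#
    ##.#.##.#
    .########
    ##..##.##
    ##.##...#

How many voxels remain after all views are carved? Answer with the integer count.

|visual hull| = 61

start: 9×9×9 = 729 voxels
carve view 1 (along x, YZ-mask fill 29/81): 261 voxels remain
carve view 2 (along z, XY-mask fill 31/81): 101 voxels remain
carve view 3 (along y, XZ-mask fill 52/81): 61 voxels remain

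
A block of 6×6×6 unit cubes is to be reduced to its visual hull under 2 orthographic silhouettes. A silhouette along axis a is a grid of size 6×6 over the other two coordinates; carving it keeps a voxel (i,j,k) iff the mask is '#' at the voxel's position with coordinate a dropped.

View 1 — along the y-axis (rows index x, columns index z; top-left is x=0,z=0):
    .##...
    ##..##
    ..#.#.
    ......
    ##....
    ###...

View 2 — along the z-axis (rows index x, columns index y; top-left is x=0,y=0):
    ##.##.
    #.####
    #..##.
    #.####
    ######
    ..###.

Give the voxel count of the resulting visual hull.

start: 6×6×6 = 216 voxels
  1. axis=1 (XZ plane), |mask|=13  ⇒  voxels=78
  2. axis=2 (XY plane), |mask|=26  ⇒  voxels=55

|visual hull| = 55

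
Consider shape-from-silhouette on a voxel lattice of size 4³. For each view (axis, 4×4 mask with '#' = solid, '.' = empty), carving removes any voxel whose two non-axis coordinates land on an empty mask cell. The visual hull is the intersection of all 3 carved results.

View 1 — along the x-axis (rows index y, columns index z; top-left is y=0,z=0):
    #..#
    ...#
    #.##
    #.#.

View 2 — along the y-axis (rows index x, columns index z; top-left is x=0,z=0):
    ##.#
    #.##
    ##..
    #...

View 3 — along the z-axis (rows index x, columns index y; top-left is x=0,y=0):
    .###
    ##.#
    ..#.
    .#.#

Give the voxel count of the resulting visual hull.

full grid |V| = 64
V1 x: intersect with YZ mask (8 set) -- 32 left
V2 y: intersect with XZ mask (9 set) -- 20 left
V3 z: intersect with XY mask (9 set) -- 11 left

11 voxels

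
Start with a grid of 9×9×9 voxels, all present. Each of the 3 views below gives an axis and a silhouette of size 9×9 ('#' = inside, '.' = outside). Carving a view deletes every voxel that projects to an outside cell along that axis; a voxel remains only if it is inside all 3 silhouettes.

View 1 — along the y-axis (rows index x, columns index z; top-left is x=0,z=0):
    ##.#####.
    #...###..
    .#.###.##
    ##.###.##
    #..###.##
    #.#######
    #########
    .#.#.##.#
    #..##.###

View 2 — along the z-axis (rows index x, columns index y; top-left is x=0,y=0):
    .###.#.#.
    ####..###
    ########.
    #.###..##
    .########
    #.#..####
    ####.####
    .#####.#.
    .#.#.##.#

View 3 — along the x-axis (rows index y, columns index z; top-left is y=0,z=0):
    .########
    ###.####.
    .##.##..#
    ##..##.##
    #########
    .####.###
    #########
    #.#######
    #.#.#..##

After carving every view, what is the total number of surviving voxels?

start: 9×9×9 = 729 voxels
  1. axis=1 (XZ plane), |mask|=58  ⇒  voxels=522
  2. axis=2 (XY plane), |mask|=59  ⇒  voxels=381
  3. axis=0 (YZ plane), |mask|=64  ⇒  voxels=297

voxel count = 297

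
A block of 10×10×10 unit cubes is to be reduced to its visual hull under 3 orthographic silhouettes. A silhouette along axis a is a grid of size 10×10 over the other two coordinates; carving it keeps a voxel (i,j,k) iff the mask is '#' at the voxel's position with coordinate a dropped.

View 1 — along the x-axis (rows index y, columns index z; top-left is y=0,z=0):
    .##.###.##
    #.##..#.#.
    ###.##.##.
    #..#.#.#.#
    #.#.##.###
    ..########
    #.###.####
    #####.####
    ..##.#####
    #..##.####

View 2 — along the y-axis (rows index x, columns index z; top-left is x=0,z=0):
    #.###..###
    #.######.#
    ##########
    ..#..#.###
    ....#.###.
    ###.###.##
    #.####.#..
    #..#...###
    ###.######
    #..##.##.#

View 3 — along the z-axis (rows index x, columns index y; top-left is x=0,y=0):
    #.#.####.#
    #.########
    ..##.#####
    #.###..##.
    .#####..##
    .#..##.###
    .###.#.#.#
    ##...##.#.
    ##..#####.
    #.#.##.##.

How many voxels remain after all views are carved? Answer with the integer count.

remaining voxels: 339

full grid |V| = 1000
V1 x: intersect with YZ mask (70 set) -- 700 left
V2 y: intersect with XZ mask (68 set) -- 496 left
V3 z: intersect with XY mask (66 set) -- 339 left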